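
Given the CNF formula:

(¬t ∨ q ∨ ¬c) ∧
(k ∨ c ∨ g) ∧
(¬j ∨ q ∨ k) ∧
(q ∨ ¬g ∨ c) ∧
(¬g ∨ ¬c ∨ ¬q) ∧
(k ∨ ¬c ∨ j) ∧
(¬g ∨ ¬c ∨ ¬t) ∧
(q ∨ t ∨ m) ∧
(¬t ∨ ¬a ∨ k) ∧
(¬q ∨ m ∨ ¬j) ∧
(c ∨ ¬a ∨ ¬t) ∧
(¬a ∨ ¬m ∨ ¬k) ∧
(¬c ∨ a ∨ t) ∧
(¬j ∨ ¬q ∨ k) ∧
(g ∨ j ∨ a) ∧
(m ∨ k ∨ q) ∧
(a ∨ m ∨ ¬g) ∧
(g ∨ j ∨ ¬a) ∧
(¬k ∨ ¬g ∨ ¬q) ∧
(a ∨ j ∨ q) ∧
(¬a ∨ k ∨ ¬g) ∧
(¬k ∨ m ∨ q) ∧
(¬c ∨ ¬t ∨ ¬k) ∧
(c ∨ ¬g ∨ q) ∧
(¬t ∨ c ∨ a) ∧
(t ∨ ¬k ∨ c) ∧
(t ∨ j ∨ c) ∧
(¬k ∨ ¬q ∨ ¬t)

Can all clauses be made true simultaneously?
No

No, the formula is not satisfiable.

No assignment of truth values to the variables can make all 28 clauses true simultaneously.

The formula is UNSAT (unsatisfiable).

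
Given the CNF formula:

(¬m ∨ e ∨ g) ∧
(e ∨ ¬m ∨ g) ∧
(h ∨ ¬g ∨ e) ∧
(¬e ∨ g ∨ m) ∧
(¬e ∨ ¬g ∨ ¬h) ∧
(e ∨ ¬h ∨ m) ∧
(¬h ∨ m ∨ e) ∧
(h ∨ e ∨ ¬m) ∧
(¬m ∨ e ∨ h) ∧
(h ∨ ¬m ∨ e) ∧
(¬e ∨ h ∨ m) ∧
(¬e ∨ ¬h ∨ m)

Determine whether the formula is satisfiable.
Yes

Yes, the formula is satisfiable.

One satisfying assignment is: e=False, m=False, h=False, g=False

Verification: With this assignment, all 12 clauses evaluate to true.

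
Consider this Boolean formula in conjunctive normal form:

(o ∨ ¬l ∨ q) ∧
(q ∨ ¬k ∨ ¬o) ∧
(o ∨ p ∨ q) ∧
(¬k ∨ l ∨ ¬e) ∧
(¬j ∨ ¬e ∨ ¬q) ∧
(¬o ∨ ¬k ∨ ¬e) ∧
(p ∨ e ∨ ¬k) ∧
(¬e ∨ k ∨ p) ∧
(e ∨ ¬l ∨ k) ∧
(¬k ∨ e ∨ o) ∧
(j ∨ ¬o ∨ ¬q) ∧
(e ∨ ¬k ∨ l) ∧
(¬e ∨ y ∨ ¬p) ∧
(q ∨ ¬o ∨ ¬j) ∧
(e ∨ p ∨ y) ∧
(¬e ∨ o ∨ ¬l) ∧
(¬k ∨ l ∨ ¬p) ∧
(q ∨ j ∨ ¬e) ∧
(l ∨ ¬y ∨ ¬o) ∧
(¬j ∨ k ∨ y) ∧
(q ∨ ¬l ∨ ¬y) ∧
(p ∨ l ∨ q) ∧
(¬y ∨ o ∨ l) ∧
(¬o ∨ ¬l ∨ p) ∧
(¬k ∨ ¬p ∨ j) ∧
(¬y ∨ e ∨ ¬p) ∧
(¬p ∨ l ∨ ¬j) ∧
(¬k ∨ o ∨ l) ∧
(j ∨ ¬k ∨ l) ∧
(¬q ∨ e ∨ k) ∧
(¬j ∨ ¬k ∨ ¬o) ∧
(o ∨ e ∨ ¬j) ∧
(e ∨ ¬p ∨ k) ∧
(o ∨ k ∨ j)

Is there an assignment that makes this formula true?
No

No, the formula is not satisfiable.

No assignment of truth values to the variables can make all 34 clauses true simultaneously.

The formula is UNSAT (unsatisfiable).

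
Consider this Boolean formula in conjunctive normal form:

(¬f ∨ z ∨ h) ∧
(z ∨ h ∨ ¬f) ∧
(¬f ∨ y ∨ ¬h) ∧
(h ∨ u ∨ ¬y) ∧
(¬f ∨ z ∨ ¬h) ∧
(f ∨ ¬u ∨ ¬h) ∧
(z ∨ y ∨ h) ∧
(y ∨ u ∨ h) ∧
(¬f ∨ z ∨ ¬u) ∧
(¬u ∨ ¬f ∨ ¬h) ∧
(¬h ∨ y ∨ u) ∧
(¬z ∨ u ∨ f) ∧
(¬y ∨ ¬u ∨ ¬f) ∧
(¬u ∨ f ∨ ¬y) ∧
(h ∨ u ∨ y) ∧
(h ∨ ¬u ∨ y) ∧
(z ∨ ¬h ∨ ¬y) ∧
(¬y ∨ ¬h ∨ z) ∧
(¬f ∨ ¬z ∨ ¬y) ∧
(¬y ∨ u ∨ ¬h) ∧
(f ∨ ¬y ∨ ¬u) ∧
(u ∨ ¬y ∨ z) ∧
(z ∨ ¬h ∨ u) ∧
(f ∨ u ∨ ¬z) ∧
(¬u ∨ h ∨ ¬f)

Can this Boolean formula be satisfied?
No

No, the formula is not satisfiable.

No assignment of truth values to the variables can make all 25 clauses true simultaneously.

The formula is UNSAT (unsatisfiable).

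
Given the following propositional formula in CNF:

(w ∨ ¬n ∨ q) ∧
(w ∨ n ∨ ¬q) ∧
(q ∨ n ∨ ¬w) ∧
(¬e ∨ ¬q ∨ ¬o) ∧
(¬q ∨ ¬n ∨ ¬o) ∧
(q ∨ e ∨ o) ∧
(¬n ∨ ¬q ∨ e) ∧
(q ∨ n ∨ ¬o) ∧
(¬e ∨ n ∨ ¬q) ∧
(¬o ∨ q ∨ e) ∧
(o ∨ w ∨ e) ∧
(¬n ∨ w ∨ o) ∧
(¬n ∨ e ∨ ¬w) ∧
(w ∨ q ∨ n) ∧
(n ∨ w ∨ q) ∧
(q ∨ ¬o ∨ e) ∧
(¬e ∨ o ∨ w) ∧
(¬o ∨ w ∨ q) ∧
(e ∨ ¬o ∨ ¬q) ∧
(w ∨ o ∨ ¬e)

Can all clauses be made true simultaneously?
Yes

Yes, the formula is satisfiable.

One satisfying assignment is: w=True, o=False, n=True, q=False, e=True

Verification: With this assignment, all 20 clauses evaluate to true.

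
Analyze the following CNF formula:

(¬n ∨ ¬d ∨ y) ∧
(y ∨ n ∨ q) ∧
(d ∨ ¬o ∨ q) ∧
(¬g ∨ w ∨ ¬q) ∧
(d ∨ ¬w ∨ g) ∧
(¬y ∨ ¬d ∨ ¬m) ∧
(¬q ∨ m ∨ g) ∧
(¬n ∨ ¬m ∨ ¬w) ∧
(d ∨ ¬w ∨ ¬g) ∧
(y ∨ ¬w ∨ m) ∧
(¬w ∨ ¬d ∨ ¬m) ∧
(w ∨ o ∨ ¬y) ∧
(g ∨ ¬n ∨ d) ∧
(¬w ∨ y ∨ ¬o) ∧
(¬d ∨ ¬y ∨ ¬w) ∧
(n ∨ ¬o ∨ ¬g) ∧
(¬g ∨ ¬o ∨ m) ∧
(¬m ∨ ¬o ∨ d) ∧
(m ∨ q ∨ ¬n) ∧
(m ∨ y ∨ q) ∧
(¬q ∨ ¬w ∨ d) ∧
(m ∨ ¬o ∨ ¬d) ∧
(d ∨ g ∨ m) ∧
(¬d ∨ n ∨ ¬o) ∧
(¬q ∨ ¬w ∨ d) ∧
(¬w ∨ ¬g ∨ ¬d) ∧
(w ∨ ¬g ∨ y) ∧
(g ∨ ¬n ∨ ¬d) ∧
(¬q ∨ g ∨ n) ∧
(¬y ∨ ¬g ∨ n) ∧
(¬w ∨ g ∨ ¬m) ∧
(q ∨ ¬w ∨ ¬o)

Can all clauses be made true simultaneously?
No

No, the formula is not satisfiable.

No assignment of truth values to the variables can make all 32 clauses true simultaneously.

The formula is UNSAT (unsatisfiable).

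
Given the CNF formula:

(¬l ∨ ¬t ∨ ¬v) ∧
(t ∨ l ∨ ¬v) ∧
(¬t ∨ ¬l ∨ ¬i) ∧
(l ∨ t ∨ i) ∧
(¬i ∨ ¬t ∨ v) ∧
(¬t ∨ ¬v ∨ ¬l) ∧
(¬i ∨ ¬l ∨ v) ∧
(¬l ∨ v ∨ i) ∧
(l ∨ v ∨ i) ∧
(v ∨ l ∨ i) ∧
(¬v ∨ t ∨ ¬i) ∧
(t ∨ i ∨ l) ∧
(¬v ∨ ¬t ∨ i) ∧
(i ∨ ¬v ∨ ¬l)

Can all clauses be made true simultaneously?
Yes

Yes, the formula is satisfiable.

One satisfying assignment is: v=False, i=True, l=False, t=False

Verification: With this assignment, all 14 clauses evaluate to true.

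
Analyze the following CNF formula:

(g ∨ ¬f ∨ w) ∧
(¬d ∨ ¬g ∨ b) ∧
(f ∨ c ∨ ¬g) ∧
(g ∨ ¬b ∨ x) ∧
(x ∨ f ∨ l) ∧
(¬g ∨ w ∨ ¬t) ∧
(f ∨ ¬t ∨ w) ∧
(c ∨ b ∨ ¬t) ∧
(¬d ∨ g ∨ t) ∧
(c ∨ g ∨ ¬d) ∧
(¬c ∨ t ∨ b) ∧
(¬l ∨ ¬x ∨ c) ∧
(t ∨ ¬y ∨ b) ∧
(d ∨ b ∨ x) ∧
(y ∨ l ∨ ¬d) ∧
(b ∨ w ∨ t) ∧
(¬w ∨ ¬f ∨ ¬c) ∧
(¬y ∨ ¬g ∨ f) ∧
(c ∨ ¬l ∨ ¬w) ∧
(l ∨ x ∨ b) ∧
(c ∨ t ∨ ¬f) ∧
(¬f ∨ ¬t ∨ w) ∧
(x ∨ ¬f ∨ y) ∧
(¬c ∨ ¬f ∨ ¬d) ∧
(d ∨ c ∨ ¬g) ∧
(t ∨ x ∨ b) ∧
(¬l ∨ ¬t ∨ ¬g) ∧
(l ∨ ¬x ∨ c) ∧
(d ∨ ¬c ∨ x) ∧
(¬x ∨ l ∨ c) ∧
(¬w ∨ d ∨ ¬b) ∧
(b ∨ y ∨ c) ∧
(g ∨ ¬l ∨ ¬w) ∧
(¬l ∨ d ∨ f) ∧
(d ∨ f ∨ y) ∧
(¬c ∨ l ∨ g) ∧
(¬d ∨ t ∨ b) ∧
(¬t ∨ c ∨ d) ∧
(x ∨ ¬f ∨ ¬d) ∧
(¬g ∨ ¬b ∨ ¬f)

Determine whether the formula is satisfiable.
Yes

Yes, the formula is satisfiable.

One satisfying assignment is: l=True, c=True, t=False, y=False, g=True, d=True, f=False, x=True, w=False, b=True

Verification: With this assignment, all 40 clauses evaluate to true.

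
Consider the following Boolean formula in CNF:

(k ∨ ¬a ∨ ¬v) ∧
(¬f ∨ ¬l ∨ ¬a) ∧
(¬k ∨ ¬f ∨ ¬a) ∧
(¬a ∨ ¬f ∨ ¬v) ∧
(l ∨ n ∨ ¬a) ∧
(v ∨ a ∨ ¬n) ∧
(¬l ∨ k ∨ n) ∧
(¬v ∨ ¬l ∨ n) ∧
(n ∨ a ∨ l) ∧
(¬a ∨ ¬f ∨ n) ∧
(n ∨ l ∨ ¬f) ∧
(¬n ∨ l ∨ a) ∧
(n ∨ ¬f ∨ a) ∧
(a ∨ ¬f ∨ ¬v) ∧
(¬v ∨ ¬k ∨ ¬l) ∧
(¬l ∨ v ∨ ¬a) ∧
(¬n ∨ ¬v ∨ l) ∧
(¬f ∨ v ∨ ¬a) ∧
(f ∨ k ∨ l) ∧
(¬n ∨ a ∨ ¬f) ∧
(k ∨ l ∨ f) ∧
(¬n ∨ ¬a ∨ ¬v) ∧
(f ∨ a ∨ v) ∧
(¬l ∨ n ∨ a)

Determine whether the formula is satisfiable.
Yes

Yes, the formula is satisfiable.

One satisfying assignment is: a=True, f=False, v=False, k=True, n=True, l=False

Verification: With this assignment, all 24 clauses evaluate to true.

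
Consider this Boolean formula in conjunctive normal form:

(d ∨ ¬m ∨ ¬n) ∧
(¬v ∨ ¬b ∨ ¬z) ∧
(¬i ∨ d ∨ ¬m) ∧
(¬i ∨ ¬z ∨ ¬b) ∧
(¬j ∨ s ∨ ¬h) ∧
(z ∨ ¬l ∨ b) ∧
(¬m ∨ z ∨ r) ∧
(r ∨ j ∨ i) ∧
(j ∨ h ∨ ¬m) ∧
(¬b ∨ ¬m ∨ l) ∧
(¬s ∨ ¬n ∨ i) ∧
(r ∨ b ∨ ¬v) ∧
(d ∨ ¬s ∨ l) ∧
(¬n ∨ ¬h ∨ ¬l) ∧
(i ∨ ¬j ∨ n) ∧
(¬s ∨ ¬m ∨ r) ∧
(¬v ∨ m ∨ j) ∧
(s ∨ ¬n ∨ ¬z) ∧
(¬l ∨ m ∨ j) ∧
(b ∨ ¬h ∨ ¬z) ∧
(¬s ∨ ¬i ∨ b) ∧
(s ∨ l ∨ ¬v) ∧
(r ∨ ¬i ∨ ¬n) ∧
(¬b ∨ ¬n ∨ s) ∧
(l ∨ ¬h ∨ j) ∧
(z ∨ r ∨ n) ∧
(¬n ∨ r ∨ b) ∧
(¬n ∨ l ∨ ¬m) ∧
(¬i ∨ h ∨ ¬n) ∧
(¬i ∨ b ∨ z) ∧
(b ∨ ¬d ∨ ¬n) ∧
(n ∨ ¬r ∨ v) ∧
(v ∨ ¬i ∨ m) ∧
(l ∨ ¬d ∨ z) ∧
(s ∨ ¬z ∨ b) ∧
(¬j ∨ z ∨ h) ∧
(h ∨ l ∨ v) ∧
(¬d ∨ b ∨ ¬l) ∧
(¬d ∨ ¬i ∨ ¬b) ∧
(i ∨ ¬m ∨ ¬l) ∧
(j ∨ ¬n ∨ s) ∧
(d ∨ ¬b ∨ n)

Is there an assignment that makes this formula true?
No

No, the formula is not satisfiable.

No assignment of truth values to the variables can make all 42 clauses true simultaneously.

The formula is UNSAT (unsatisfiable).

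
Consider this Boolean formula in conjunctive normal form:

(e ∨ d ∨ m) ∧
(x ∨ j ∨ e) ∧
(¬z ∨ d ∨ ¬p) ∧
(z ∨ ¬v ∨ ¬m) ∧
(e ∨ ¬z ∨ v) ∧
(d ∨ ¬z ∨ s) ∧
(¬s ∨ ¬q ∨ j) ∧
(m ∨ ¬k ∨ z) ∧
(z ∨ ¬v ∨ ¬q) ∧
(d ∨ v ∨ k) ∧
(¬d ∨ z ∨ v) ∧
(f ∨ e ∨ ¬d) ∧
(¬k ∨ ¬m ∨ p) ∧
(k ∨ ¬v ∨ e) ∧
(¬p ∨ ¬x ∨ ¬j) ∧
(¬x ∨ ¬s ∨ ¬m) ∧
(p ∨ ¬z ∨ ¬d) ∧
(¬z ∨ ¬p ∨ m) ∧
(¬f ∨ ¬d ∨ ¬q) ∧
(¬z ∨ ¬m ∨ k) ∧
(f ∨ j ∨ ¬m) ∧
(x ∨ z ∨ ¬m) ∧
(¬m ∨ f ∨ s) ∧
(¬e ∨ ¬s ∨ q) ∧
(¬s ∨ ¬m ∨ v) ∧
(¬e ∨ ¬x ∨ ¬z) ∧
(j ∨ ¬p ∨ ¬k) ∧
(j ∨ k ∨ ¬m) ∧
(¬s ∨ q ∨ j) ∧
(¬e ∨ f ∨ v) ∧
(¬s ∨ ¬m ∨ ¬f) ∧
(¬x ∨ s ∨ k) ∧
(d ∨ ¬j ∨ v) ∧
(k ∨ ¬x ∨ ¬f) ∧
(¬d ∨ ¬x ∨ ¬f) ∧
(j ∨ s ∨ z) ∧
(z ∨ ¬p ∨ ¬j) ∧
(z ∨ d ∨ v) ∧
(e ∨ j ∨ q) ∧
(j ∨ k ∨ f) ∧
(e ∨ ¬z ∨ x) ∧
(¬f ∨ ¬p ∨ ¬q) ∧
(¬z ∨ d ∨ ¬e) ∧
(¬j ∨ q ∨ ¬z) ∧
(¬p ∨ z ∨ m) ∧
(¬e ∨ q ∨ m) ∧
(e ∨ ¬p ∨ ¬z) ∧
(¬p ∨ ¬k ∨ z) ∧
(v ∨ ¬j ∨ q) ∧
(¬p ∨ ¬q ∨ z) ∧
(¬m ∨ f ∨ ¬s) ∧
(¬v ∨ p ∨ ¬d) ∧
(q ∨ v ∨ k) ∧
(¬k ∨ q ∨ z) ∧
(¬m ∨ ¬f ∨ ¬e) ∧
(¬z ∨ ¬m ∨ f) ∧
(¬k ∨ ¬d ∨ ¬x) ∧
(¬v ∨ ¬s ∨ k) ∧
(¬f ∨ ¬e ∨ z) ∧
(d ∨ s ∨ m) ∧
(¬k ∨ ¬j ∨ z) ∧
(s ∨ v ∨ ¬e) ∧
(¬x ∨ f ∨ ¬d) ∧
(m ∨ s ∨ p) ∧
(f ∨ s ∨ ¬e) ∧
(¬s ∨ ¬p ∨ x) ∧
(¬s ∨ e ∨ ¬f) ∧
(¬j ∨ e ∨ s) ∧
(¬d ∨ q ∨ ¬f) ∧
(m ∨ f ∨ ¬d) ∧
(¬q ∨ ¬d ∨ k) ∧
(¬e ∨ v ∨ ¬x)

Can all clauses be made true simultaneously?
No

No, the formula is not satisfiable.

No assignment of truth values to the variables can make all 72 clauses true simultaneously.

The formula is UNSAT (unsatisfiable).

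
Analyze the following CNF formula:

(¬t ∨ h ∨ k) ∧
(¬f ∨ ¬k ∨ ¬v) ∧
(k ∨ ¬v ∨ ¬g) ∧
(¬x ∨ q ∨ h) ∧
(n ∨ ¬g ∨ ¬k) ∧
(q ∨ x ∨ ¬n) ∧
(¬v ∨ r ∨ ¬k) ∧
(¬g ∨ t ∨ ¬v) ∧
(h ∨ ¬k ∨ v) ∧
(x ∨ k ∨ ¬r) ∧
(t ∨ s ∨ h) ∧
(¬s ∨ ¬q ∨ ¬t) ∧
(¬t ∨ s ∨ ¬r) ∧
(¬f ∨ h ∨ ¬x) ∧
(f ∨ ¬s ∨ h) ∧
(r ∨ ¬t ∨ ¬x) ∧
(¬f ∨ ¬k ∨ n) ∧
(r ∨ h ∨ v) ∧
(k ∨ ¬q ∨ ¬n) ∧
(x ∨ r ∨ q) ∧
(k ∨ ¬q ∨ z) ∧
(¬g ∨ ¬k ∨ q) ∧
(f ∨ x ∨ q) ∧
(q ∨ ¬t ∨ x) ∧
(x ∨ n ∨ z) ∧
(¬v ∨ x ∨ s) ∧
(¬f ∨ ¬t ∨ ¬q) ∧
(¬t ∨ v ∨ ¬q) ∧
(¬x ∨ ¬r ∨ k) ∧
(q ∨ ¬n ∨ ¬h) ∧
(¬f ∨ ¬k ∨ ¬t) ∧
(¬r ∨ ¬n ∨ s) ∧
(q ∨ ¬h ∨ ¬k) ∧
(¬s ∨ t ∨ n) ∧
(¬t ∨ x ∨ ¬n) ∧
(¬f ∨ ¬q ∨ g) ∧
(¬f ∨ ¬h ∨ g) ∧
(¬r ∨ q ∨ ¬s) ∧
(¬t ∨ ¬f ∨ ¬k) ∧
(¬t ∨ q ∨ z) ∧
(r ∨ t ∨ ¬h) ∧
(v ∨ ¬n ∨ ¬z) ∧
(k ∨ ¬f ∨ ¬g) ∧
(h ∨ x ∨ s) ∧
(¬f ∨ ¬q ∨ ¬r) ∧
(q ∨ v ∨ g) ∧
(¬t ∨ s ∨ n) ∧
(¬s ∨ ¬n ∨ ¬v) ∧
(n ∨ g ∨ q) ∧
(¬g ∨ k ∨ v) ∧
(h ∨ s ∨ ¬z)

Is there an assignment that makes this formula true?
Yes

Yes, the formula is satisfiable.

One satisfying assignment is: v=False, g=False, n=True, z=False, q=True, k=True, h=True, s=True, t=False, r=True, x=False, f=False

Verification: With this assignment, all 51 clauses evaluate to true.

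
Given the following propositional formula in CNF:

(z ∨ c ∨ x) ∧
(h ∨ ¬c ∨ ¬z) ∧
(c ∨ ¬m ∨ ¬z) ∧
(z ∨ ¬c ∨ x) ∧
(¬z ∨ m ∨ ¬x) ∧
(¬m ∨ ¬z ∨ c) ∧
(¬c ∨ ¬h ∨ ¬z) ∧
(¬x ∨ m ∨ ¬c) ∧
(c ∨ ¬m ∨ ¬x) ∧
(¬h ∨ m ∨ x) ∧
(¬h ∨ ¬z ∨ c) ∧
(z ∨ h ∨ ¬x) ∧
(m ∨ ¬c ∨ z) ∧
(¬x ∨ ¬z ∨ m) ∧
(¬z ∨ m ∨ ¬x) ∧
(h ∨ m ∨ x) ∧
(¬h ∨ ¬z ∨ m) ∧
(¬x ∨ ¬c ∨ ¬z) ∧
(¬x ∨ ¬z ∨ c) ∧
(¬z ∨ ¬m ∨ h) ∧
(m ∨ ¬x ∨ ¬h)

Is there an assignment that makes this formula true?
Yes

Yes, the formula is satisfiable.

One satisfying assignment is: m=True, x=True, z=False, h=True, c=True

Verification: With this assignment, all 21 clauses evaluate to true.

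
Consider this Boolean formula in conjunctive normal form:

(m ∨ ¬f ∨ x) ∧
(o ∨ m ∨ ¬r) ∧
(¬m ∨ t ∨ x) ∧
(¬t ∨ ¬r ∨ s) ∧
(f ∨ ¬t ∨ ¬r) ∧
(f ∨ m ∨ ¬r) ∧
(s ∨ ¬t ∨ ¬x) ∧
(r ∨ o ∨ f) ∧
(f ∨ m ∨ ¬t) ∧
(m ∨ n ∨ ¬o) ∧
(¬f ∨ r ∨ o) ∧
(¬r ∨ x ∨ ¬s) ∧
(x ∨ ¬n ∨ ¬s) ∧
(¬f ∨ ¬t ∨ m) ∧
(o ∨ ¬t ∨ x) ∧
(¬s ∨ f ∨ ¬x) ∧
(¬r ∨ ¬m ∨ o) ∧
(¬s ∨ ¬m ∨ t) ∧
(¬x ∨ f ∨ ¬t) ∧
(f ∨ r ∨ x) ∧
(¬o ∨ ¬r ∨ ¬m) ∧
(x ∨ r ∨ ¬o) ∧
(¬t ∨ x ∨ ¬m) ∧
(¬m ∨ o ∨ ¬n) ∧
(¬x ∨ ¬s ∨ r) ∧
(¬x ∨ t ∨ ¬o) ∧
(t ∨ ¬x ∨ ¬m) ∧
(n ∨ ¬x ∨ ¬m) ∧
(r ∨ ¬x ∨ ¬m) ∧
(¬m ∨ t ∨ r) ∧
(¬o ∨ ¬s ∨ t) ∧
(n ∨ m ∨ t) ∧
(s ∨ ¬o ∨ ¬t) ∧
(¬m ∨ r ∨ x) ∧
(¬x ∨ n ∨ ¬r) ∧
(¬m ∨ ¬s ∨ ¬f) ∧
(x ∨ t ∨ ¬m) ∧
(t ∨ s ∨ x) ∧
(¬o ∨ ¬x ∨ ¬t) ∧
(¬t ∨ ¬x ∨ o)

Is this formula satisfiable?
No

No, the formula is not satisfiable.

No assignment of truth values to the variables can make all 40 clauses true simultaneously.

The formula is UNSAT (unsatisfiable).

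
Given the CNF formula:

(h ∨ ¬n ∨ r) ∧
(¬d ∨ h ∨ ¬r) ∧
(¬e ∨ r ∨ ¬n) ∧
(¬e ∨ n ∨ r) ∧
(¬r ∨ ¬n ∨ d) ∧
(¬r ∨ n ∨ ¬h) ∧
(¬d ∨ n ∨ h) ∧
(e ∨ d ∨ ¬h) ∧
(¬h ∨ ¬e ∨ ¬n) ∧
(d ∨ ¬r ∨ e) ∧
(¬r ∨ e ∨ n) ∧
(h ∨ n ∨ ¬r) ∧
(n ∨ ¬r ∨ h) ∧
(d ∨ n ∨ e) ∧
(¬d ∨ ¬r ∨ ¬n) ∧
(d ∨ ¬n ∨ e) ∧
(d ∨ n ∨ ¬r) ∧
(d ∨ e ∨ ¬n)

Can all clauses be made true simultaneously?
Yes

Yes, the formula is satisfiable.

One satisfying assignment is: d=True, n=False, h=True, r=False, e=False

Verification: With this assignment, all 18 clauses evaluate to true.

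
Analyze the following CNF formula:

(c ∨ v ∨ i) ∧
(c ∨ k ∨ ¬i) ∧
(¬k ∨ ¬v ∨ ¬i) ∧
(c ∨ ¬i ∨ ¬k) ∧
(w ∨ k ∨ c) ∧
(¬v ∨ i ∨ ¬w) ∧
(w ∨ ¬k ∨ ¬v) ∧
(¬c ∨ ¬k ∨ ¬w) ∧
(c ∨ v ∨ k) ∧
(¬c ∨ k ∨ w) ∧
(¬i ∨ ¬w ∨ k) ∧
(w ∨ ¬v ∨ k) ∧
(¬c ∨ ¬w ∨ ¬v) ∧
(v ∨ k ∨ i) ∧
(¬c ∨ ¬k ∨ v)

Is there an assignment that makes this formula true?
No

No, the formula is not satisfiable.

No assignment of truth values to the variables can make all 15 clauses true simultaneously.

The formula is UNSAT (unsatisfiable).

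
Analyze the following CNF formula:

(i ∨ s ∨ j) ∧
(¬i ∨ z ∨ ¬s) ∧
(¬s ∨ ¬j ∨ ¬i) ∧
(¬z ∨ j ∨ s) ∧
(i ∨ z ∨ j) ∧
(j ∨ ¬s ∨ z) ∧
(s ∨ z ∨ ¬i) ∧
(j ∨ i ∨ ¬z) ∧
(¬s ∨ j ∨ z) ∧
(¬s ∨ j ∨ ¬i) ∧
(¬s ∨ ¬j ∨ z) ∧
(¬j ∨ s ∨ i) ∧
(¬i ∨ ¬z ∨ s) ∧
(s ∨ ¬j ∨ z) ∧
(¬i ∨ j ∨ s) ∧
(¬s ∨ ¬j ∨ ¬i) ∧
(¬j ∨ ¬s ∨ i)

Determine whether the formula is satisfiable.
No

No, the formula is not satisfiable.

No assignment of truth values to the variables can make all 17 clauses true simultaneously.

The formula is UNSAT (unsatisfiable).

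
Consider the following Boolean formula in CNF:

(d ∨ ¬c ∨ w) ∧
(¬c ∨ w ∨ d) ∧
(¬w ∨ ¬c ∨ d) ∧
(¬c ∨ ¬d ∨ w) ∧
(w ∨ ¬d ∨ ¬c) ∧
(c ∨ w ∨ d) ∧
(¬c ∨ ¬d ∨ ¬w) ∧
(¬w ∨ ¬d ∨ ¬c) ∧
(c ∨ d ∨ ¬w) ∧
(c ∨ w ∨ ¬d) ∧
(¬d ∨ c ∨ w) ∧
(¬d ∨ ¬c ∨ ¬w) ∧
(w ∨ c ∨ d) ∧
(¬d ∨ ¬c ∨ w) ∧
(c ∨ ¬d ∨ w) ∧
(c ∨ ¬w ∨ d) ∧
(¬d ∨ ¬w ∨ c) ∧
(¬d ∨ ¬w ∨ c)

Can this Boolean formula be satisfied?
No

No, the formula is not satisfiable.

No assignment of truth values to the variables can make all 18 clauses true simultaneously.

The formula is UNSAT (unsatisfiable).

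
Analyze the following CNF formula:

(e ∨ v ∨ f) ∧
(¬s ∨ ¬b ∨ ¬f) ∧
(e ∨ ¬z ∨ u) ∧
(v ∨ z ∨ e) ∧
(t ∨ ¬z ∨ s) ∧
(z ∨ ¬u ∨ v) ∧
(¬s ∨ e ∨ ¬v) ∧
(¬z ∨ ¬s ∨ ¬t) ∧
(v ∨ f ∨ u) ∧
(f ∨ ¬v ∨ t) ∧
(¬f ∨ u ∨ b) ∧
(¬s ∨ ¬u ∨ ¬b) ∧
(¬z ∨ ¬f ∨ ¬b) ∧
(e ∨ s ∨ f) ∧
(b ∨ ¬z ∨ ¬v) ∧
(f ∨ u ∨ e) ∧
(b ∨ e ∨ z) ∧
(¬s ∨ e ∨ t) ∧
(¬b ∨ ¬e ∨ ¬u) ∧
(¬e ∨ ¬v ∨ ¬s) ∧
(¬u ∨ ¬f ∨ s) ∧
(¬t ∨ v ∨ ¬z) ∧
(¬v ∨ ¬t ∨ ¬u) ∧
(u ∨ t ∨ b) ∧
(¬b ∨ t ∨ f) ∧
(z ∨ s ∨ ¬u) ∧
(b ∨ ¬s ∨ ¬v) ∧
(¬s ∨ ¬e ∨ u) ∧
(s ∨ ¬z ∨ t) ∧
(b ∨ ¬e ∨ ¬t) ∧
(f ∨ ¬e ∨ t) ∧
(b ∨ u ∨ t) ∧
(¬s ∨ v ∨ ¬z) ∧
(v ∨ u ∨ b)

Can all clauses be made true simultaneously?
Yes

Yes, the formula is satisfiable.

One satisfying assignment is: f=True, u=False, e=False, z=False, s=False, v=True, t=False, b=True

Verification: With this assignment, all 34 clauses evaluate to true.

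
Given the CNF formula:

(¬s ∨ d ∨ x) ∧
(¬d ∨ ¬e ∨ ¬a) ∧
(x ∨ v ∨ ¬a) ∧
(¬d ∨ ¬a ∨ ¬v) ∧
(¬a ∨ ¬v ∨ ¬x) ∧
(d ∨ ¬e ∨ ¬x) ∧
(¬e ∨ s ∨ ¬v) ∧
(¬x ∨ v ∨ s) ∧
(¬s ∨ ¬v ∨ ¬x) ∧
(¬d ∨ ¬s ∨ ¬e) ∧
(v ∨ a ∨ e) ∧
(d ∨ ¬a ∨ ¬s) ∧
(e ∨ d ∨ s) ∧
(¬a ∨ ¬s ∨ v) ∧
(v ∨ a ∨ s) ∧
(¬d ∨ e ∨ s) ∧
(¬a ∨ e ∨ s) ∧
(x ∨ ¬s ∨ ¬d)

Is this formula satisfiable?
No

No, the formula is not satisfiable.

No assignment of truth values to the variables can make all 18 clauses true simultaneously.

The formula is UNSAT (unsatisfiable).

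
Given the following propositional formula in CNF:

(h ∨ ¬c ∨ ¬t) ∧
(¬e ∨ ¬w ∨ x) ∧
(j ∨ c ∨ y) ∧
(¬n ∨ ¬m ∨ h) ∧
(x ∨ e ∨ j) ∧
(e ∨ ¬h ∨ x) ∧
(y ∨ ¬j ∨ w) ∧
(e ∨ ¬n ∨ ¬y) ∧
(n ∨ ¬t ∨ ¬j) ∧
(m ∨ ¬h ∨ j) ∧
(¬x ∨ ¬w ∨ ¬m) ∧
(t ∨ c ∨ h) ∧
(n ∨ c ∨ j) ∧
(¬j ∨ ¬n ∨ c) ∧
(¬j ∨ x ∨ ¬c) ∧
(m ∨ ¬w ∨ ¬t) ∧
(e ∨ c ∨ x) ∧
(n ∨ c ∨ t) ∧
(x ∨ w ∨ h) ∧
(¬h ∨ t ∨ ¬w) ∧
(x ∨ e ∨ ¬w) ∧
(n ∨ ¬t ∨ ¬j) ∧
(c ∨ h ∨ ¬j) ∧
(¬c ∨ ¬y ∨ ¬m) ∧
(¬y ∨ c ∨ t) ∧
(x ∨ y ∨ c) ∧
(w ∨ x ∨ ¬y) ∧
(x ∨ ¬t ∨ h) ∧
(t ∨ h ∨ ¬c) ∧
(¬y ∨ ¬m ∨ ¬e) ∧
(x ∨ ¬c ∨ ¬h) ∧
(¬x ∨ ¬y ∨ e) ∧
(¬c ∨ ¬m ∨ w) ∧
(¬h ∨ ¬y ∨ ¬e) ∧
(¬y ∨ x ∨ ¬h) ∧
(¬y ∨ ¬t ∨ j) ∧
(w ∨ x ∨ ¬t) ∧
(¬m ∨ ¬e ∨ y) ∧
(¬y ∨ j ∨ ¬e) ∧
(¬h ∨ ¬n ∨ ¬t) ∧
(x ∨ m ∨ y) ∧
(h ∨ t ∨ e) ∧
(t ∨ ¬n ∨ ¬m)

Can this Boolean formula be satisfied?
No

No, the formula is not satisfiable.

No assignment of truth values to the variables can make all 43 clauses true simultaneously.

The formula is UNSAT (unsatisfiable).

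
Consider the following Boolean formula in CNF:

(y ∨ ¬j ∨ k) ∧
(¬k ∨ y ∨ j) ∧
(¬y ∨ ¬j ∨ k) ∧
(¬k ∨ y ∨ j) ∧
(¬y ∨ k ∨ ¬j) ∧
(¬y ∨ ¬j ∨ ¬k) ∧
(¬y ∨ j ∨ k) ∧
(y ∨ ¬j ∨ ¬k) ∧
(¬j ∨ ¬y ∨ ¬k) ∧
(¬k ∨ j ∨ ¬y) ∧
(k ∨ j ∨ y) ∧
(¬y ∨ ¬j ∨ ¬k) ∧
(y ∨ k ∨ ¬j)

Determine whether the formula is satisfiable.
No

No, the formula is not satisfiable.

No assignment of truth values to the variables can make all 13 clauses true simultaneously.

The formula is UNSAT (unsatisfiable).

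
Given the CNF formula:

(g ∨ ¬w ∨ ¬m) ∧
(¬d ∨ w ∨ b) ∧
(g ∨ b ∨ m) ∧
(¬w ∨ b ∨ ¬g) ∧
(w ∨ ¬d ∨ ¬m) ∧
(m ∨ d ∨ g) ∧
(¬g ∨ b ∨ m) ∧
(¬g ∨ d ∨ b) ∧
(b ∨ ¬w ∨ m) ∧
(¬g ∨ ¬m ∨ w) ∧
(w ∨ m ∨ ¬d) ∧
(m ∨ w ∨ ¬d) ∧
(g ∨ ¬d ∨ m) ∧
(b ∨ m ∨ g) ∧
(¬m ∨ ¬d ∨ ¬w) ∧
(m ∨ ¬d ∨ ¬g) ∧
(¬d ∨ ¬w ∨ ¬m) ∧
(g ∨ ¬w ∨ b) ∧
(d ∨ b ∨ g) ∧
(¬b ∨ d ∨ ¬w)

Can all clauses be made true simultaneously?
Yes

Yes, the formula is satisfiable.

One satisfying assignment is: g=False, w=False, b=True, d=False, m=True

Verification: With this assignment, all 20 clauses evaluate to true.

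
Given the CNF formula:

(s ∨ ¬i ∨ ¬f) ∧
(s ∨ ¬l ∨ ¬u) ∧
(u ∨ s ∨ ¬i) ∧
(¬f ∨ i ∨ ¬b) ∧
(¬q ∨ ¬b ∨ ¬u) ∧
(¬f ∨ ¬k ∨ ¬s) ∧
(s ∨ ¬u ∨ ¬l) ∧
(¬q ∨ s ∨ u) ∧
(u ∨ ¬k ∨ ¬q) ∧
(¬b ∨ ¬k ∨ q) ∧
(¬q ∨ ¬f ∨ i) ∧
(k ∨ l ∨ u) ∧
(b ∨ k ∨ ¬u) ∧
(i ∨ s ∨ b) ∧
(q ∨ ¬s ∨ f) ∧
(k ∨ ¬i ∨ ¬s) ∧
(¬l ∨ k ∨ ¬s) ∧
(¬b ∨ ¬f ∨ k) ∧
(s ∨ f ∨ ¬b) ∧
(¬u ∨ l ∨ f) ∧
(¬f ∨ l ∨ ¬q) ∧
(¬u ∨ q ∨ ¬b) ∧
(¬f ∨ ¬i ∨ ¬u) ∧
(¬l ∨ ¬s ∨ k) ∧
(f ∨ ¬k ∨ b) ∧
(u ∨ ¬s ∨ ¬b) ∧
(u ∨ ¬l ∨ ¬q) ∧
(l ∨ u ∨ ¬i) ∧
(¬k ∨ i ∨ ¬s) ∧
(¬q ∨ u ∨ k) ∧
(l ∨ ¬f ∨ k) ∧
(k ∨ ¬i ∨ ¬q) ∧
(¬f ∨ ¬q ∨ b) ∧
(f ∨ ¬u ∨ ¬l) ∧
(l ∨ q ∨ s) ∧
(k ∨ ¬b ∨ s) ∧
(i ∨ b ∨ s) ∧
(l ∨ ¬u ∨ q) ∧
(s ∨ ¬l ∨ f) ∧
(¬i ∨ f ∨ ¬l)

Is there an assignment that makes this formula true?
No

No, the formula is not satisfiable.

No assignment of truth values to the variables can make all 40 clauses true simultaneously.

The formula is UNSAT (unsatisfiable).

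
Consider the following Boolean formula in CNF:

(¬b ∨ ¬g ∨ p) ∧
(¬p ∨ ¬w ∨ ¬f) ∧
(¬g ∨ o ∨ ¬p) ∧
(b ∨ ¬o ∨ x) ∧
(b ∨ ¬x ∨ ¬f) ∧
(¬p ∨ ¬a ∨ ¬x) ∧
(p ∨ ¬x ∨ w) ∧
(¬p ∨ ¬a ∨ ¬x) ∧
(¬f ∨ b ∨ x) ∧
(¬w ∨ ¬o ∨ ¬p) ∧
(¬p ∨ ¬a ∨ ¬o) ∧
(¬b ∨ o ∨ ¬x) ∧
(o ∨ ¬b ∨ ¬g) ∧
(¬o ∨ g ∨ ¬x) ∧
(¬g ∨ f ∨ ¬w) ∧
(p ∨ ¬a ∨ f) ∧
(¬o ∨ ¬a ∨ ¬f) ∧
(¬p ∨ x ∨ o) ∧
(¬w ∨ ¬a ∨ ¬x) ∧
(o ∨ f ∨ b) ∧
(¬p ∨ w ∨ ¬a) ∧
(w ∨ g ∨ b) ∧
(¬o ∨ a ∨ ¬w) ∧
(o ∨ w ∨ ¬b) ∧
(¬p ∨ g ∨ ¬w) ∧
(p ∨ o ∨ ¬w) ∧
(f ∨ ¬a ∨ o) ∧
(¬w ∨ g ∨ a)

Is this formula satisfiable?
Yes

Yes, the formula is satisfiable.

One satisfying assignment is: a=False, f=False, x=True, w=False, g=True, b=True, o=True, p=True

Verification: With this assignment, all 28 clauses evaluate to true.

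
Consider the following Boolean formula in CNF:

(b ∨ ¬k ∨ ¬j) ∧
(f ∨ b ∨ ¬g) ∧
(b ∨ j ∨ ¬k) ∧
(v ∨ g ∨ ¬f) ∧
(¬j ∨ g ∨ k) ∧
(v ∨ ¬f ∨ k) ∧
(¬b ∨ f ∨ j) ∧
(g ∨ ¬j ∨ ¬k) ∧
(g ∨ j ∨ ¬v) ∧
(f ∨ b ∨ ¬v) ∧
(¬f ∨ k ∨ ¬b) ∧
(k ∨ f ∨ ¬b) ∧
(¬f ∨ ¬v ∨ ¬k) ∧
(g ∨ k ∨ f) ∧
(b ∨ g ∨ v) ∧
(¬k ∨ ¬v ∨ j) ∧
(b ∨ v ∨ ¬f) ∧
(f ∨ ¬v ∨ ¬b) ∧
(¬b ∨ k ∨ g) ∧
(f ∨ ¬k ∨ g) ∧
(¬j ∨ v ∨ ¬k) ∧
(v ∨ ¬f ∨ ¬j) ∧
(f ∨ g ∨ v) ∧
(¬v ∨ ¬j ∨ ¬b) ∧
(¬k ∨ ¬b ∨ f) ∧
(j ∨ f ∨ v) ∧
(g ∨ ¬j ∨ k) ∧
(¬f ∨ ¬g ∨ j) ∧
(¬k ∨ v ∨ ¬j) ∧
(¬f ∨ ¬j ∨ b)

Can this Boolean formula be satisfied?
No

No, the formula is not satisfiable.

No assignment of truth values to the variables can make all 30 clauses true simultaneously.

The formula is UNSAT (unsatisfiable).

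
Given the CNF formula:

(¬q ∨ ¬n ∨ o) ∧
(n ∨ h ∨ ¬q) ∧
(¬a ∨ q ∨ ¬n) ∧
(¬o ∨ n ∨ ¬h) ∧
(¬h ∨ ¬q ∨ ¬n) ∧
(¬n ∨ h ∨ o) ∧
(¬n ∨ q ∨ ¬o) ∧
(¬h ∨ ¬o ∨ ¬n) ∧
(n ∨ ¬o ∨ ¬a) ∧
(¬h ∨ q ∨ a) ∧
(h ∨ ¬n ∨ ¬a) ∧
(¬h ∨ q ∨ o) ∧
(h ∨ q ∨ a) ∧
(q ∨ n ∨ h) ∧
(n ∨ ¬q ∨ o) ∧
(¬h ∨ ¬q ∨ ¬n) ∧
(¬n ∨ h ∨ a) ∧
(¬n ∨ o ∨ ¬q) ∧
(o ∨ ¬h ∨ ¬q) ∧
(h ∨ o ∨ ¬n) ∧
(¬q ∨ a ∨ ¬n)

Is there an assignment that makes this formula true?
No

No, the formula is not satisfiable.

No assignment of truth values to the variables can make all 21 clauses true simultaneously.

The formula is UNSAT (unsatisfiable).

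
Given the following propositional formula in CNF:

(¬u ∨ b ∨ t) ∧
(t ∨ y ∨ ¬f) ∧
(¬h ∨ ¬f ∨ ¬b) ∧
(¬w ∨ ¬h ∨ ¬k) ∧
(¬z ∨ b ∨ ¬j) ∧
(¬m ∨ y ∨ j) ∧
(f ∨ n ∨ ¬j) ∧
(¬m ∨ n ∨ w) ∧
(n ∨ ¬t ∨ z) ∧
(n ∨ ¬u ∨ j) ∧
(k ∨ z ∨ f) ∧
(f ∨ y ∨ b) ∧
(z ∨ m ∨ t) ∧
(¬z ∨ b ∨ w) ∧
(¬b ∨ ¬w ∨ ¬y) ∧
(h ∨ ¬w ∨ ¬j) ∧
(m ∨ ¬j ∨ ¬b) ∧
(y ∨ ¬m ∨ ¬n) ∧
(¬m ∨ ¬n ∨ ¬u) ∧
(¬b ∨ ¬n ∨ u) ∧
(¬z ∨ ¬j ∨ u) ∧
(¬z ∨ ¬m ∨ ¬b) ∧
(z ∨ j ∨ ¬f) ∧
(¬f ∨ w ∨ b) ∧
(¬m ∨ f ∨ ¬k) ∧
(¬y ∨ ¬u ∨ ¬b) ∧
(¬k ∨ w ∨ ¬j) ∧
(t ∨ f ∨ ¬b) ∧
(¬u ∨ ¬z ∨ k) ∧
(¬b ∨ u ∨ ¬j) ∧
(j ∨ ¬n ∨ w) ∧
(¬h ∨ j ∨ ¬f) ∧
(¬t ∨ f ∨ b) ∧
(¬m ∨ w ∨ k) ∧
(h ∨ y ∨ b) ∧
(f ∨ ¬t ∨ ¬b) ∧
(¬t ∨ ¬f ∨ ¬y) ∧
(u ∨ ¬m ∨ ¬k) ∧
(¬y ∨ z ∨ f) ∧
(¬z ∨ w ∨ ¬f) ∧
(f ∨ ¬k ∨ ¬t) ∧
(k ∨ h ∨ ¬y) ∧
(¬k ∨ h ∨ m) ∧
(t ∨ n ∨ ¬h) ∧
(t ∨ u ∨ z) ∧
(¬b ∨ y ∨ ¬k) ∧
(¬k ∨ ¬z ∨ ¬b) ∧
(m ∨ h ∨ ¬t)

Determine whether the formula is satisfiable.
Yes

Yes, the formula is satisfiable.

One satisfying assignment is: k=False, u=False, b=False, y=True, f=False, z=True, j=False, w=True, n=True, m=True, h=True, t=False

Verification: With this assignment, all 48 clauses evaluate to true.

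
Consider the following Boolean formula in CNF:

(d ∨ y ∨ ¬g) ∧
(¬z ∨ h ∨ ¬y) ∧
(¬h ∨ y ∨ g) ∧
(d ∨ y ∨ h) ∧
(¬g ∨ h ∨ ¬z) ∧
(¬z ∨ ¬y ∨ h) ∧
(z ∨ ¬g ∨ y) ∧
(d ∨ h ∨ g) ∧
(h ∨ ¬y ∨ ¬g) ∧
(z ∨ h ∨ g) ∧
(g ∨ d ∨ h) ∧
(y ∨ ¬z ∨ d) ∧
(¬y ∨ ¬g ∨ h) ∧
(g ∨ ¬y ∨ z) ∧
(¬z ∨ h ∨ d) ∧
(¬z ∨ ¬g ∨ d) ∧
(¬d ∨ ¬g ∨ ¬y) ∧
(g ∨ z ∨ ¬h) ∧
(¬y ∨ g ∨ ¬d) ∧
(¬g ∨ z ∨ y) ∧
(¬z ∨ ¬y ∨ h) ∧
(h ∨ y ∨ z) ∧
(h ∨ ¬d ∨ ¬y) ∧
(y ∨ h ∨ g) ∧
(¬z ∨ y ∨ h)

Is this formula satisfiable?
Yes

Yes, the formula is satisfiable.

One satisfying assignment is: y=True, h=True, d=False, g=False, z=True

Verification: With this assignment, all 25 clauses evaluate to true.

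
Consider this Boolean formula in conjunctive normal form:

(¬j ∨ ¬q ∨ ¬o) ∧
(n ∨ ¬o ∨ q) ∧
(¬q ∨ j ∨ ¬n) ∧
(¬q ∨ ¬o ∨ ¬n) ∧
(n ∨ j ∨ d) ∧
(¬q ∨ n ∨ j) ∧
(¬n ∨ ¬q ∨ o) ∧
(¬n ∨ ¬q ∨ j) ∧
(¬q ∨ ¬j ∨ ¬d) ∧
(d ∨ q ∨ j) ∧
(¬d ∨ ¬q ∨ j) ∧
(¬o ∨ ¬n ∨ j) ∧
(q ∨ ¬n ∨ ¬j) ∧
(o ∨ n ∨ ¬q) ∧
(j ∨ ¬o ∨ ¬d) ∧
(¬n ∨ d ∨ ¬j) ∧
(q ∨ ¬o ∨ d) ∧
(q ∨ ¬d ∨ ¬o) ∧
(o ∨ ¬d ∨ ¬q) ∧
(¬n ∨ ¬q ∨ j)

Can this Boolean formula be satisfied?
Yes

Yes, the formula is satisfiable.

One satisfying assignment is: n=False, o=False, d=False, q=False, j=True

Verification: With this assignment, all 20 clauses evaluate to true.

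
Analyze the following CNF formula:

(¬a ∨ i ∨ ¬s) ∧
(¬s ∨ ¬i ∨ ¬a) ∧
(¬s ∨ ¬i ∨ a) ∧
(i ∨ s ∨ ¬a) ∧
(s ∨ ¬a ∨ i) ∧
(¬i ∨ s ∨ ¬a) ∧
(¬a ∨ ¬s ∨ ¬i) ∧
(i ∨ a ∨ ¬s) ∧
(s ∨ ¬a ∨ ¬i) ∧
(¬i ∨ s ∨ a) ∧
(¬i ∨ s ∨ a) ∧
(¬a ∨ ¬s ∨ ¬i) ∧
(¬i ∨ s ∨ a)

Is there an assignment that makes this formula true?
Yes

Yes, the formula is satisfiable.

One satisfying assignment is: s=False, i=False, a=False

Verification: With this assignment, all 13 clauses evaluate to true.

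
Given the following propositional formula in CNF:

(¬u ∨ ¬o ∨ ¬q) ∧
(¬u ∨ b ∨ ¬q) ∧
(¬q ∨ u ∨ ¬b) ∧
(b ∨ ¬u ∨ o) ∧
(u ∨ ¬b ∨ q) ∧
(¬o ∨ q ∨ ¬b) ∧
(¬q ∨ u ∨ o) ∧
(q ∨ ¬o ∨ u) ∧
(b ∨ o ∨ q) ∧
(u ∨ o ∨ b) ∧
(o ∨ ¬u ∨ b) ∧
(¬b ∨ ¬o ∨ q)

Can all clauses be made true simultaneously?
Yes

Yes, the formula is satisfiable.

One satisfying assignment is: o=True, u=False, q=True, b=False

Verification: With this assignment, all 12 clauses evaluate to true.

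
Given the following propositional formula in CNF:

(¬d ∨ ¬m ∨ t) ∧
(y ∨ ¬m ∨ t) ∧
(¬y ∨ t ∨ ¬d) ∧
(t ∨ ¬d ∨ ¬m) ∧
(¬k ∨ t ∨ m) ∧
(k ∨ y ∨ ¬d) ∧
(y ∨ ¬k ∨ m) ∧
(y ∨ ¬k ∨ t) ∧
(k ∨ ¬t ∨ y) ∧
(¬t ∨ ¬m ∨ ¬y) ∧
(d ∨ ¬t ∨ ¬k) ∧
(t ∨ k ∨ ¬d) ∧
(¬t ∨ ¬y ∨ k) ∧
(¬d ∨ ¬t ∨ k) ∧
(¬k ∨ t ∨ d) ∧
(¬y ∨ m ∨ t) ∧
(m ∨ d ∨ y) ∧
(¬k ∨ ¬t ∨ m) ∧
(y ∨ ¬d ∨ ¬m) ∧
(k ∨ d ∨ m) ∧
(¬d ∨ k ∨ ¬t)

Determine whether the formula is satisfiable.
Yes

Yes, the formula is satisfiable.

One satisfying assignment is: m=True, d=False, y=True, t=False, k=False

Verification: With this assignment, all 21 clauses evaluate to true.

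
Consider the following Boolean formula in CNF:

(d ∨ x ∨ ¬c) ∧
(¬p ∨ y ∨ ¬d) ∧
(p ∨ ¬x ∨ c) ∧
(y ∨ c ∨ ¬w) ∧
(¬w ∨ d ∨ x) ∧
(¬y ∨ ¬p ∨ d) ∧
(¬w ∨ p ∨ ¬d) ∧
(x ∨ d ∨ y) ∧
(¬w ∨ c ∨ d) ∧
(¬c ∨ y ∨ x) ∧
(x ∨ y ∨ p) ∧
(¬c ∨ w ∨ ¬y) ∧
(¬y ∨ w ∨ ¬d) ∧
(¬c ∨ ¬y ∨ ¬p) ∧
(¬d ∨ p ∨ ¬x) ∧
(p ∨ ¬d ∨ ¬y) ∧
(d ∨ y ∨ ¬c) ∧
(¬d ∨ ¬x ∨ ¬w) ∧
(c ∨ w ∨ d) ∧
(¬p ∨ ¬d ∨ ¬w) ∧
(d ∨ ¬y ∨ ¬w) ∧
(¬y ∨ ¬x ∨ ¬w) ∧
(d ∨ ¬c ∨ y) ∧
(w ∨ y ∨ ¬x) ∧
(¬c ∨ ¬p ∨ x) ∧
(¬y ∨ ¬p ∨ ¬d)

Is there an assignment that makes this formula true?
No

No, the formula is not satisfiable.

No assignment of truth values to the variables can make all 26 clauses true simultaneously.

The formula is UNSAT (unsatisfiable).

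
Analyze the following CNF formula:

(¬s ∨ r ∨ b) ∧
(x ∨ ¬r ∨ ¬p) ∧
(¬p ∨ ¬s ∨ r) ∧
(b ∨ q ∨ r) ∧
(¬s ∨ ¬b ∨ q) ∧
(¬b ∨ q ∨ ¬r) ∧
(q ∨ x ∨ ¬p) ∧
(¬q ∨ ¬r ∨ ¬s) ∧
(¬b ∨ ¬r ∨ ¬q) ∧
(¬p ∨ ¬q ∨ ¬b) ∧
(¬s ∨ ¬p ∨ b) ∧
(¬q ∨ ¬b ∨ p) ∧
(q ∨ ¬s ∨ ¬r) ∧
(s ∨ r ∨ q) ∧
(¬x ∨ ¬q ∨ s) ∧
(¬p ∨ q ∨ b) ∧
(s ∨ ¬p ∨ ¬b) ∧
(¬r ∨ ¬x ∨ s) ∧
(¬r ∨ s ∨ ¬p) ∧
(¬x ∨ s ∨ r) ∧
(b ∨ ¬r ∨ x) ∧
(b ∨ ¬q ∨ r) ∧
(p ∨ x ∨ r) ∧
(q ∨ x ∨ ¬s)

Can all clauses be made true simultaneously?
No

No, the formula is not satisfiable.

No assignment of truth values to the variables can make all 24 clauses true simultaneously.

The formula is UNSAT (unsatisfiable).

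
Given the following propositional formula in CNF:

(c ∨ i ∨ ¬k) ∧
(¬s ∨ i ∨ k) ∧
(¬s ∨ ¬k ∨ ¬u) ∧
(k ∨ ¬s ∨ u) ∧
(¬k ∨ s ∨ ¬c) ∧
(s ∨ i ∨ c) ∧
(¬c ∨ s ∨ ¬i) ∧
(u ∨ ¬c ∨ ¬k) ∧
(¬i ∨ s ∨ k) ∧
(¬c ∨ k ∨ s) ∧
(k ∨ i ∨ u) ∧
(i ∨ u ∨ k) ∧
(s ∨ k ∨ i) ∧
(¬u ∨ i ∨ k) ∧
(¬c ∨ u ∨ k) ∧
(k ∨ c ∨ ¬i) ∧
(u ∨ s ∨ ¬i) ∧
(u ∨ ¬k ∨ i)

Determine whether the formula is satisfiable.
Yes

Yes, the formula is satisfiable.

One satisfying assignment is: c=True, k=False, s=True, i=True, u=True

Verification: With this assignment, all 18 clauses evaluate to true.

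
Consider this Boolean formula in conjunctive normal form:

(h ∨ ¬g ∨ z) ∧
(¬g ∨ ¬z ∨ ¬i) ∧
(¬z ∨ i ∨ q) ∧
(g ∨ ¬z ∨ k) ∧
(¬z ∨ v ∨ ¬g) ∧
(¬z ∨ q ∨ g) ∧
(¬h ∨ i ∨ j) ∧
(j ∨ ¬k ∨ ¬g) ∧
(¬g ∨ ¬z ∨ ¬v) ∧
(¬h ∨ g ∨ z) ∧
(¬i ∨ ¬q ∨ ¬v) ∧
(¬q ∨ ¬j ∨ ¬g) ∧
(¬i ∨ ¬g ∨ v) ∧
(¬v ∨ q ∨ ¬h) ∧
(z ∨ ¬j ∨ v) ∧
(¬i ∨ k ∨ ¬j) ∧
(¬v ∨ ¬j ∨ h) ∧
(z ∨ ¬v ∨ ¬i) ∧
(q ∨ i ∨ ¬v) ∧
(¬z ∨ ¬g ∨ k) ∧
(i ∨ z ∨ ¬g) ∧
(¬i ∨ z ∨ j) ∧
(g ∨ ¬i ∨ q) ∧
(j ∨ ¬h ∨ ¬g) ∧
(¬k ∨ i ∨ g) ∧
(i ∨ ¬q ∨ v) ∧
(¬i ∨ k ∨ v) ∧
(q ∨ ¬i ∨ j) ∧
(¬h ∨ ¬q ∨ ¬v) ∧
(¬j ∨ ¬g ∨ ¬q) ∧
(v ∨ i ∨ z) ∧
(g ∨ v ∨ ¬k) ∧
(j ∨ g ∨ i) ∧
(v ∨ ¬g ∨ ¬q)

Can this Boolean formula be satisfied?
No

No, the formula is not satisfiable.

No assignment of truth values to the variables can make all 34 clauses true simultaneously.

The formula is UNSAT (unsatisfiable).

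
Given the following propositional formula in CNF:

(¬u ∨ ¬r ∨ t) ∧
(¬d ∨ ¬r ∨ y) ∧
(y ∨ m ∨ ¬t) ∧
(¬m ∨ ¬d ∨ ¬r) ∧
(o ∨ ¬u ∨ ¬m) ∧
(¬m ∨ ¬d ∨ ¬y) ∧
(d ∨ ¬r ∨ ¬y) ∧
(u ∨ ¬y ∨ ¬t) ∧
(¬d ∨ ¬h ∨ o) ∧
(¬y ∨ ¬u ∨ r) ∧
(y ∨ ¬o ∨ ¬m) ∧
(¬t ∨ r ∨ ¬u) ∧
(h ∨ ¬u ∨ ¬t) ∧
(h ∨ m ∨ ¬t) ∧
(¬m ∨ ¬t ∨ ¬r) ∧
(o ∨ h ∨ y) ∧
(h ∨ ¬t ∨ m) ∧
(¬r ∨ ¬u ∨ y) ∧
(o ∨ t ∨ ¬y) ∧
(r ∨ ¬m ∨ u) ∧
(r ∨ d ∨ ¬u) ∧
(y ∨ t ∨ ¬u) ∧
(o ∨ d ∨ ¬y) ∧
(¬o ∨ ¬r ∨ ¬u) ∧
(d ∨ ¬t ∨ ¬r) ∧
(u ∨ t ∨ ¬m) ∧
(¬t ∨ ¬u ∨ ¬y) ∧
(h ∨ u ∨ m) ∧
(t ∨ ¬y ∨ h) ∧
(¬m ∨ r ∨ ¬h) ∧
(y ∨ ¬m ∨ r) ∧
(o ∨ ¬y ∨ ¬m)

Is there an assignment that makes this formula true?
Yes

Yes, the formula is satisfiable.

One satisfying assignment is: d=False, o=True, r=False, y=True, u=False, t=False, m=False, h=True

Verification: With this assignment, all 32 clauses evaluate to true.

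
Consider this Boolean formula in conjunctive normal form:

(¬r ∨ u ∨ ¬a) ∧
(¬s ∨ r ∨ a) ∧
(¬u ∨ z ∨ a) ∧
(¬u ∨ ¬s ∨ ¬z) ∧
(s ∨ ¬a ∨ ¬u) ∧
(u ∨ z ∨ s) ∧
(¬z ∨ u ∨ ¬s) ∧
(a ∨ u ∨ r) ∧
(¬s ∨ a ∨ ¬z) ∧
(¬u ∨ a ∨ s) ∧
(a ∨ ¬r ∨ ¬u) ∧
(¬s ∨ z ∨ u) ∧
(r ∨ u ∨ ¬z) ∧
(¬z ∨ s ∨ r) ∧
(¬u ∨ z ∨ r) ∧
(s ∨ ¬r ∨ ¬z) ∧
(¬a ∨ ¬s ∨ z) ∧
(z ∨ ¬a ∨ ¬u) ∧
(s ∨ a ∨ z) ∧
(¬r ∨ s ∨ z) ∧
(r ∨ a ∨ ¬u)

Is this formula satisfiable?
No

No, the formula is not satisfiable.

No assignment of truth values to the variables can make all 21 clauses true simultaneously.

The formula is UNSAT (unsatisfiable).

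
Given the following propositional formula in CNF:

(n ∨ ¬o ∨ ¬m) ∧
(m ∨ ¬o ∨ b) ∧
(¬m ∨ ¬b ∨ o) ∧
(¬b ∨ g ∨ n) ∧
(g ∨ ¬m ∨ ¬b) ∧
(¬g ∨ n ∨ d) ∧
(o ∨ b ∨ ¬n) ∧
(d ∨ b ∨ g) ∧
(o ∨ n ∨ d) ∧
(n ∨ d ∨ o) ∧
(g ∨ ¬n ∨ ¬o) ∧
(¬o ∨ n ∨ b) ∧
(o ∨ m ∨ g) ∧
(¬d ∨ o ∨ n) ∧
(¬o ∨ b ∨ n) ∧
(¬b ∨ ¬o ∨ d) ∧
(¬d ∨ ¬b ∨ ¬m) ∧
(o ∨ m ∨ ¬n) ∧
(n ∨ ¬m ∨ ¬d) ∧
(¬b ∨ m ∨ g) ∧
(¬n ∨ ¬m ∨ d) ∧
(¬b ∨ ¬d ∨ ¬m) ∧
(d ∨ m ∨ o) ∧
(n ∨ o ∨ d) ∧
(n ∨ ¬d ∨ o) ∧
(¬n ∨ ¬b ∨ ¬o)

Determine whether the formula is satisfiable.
Yes

Yes, the formula is satisfiable.

One satisfying assignment is: o=True, m=False, n=False, d=True, g=True, b=True

Verification: With this assignment, all 26 clauses evaluate to true.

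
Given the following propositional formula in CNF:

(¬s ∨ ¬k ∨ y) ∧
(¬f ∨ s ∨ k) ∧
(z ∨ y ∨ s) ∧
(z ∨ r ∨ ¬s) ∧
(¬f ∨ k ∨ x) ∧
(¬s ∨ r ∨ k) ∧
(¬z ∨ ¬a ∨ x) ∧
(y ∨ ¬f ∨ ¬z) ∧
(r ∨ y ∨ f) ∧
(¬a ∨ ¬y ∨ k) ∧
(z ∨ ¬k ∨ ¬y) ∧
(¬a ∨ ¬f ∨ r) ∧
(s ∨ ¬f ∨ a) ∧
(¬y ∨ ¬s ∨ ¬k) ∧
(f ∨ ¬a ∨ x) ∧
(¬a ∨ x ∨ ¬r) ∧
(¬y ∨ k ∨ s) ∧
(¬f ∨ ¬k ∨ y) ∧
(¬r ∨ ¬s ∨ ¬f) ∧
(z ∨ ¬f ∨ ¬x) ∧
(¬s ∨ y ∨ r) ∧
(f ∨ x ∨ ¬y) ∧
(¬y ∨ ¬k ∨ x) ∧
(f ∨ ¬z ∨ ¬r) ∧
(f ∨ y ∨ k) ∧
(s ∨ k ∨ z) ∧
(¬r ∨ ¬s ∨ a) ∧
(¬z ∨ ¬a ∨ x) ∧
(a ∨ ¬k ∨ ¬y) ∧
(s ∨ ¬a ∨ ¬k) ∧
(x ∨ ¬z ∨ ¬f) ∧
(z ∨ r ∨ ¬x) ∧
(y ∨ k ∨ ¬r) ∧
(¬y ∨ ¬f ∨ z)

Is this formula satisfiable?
No

No, the formula is not satisfiable.

No assignment of truth values to the variables can make all 34 clauses true simultaneously.

The formula is UNSAT (unsatisfiable).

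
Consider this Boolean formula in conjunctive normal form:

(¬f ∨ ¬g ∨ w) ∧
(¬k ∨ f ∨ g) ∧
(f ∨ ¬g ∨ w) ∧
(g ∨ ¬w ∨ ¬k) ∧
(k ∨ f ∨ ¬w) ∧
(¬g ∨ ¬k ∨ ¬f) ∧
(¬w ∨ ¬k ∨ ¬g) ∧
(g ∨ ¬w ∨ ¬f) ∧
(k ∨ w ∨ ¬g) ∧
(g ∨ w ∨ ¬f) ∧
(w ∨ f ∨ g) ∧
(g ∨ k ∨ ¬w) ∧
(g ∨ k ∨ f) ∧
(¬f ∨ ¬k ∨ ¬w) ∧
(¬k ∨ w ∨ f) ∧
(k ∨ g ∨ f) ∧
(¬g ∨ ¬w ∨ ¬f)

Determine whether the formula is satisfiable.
No

No, the formula is not satisfiable.

No assignment of truth values to the variables can make all 17 clauses true simultaneously.

The formula is UNSAT (unsatisfiable).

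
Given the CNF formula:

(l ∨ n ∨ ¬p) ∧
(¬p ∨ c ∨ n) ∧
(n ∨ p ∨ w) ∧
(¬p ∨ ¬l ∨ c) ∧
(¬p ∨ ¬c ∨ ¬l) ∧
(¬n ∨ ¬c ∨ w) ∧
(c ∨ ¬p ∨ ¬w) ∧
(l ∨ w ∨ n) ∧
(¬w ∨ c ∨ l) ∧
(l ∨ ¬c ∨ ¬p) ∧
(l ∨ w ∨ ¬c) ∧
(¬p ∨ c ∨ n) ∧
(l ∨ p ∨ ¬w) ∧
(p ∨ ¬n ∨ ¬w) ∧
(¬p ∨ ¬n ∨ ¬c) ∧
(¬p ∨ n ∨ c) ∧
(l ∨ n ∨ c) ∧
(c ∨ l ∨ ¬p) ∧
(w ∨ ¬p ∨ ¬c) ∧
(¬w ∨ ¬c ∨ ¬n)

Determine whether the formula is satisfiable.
Yes

Yes, the formula is satisfiable.

One satisfying assignment is: p=False, n=True, w=False, l=False, c=False

Verification: With this assignment, all 20 clauses evaluate to true.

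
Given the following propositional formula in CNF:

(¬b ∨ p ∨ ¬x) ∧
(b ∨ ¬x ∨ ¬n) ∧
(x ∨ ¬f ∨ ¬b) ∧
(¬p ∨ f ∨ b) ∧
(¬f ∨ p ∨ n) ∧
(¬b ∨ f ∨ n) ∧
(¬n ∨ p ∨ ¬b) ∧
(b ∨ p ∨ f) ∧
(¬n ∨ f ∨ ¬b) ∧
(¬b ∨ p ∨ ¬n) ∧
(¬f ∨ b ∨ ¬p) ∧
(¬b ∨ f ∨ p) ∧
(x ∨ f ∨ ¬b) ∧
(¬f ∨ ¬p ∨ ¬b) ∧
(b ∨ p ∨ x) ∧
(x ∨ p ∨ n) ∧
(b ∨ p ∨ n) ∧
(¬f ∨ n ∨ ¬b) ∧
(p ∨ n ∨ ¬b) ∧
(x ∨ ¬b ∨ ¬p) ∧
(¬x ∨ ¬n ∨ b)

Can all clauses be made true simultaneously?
No

No, the formula is not satisfiable.

No assignment of truth values to the variables can make all 21 clauses true simultaneously.

The formula is UNSAT (unsatisfiable).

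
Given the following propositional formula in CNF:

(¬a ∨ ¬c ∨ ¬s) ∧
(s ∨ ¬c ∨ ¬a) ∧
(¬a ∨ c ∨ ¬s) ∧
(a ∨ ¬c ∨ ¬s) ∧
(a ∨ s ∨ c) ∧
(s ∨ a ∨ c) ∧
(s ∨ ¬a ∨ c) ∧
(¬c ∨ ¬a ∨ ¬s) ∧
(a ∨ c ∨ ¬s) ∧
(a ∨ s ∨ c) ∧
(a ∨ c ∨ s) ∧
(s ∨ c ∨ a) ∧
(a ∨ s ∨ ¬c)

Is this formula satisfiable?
No

No, the formula is not satisfiable.

No assignment of truth values to the variables can make all 13 clauses true simultaneously.

The formula is UNSAT (unsatisfiable).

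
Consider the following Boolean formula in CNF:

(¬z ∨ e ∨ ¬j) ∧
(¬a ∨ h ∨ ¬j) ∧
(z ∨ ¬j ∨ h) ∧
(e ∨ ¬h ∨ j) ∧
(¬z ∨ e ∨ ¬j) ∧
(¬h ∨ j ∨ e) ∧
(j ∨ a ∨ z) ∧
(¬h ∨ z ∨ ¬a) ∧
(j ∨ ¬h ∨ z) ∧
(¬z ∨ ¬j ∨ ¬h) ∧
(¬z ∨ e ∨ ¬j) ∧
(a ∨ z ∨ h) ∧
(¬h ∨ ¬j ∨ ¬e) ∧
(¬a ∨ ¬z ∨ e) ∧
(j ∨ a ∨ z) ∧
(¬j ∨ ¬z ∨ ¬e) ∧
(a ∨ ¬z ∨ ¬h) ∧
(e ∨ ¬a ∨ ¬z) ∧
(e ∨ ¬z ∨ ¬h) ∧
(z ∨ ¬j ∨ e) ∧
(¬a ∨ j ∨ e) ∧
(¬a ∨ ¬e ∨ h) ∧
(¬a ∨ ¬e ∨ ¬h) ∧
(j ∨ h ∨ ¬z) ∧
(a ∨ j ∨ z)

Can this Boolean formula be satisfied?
No

No, the formula is not satisfiable.

No assignment of truth values to the variables can make all 25 clauses true simultaneously.

The formula is UNSAT (unsatisfiable).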